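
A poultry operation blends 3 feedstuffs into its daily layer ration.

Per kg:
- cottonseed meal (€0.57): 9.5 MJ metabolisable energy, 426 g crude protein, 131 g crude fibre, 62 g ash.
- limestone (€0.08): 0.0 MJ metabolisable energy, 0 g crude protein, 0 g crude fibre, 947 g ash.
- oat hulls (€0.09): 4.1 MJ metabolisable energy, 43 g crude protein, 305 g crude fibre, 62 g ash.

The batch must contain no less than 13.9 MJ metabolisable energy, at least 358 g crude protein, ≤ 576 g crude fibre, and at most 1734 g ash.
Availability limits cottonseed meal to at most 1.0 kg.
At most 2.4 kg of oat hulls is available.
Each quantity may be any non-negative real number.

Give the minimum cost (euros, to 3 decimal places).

Let x1 = kg of cottonseed meal, x2 = kg of limestone, x3 = kg of oat hulls.
Minimize 0.57x1 + 0.08x2 + 0.09x3 with:
  9.5x1 + 4.1x3 ≥ 13.9   (metabolisable energy)
  426x1 + 43x3 ≥ 358   (crude protein)
  131x1 + 305x3 ≤ 576   (crude fibre)
  62x1 + 947x2 + 62x3 ≤ 1734   (ash)
  x1 ≤ 1
  x3 ≤ 2.4
  x1, x2, x3 ≥ 0.
The cheapest feasible vertex uses only cottonseed meal, oat hulls; limestone is not used. There the metabolisable energy and crude fibre constraints are tight.
Solving gives x1 = 0.7956, x3 = 1.547.
Cost = 0.57·0.7956 + 0.09·1.547 = 0.59272.

€0.593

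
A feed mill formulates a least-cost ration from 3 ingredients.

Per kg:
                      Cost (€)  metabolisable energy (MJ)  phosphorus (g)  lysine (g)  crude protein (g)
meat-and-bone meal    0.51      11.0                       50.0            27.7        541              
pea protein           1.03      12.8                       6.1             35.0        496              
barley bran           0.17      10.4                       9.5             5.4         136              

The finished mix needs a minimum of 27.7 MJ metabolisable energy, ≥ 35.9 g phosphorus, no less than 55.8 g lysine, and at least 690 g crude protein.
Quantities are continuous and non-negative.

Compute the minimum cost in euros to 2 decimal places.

Let x1 = kg of meat-and-bone meal, x2 = kg of pea protein, x3 = kg of barley bran.
Minimize 0.51x1 + 1.03x2 + 0.17x3 s.t.:
  11x1 + 12.8x2 + 10.4x3 ≥ 27.7   (metabolisable energy)
  50x1 + 6.1x2 + 9.5x3 ≥ 35.9   (phosphorus)
  27.7x1 + 35x2 + 5.4x3 ≥ 55.8   (lysine)
  541x1 + 496x2 + 136x3 ≥ 690   (crude protein)
  x1, x2, x3 ≥ 0.
The optimal basis is {meat-and-bone meal, barley bran}; pea protein drops out. The metabolisable energy and lysine requirements are met with equality.
That vertex is x1 = 1.884, x3 = 0.6712.
Total cost: 0.51·1.884 + 0.17·0.6712 = 1.0749.

€1.07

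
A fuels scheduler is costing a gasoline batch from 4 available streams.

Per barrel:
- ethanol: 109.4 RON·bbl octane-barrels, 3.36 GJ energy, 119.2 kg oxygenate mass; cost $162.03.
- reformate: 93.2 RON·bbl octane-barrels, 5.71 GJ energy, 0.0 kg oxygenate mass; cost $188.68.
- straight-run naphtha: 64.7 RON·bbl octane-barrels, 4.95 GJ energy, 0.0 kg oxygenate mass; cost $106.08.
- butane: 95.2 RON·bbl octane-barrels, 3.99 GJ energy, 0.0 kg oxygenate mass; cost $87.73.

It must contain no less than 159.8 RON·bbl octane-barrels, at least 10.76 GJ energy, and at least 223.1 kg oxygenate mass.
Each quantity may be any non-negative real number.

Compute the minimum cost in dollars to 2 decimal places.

$399.08

Set it up as a linear program. Let x1 = barrels of ethanol, x2 = barrels of reformate, x3 = barrels of straight-run naphtha, x4 = barrels of butane.
min 162.03x1 + 188.68x2 + 106.08x3 + 87.73x4 with:
  109.4x1 + 93.2x2 + 64.7x3 + 95.2x4 ≥ 159.8   (octane-barrels)
  3.36x1 + 5.71x2 + 4.95x3 + 3.99x4 ≥ 10.76   (energy)
  119.2x1 ≥ 223.1   (oxygenate mass)
  x1, x2, x3, x4 ≥ 0.
The optimal basis is {ethanol, straight-run naphtha}; reformate, butane drop out. The energy and oxygenate mass requirements are met with equality.
That vertex is x1 = 1.8716, x3 = 0.90329.
Cost = 162.03·1.8716 + 106.08·0.90329 = 399.0764.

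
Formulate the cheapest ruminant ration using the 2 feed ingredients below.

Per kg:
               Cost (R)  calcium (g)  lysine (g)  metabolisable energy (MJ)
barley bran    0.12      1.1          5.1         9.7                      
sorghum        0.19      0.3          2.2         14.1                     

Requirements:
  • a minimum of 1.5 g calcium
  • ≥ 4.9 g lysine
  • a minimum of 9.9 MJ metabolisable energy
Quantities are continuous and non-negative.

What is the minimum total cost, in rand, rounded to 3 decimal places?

Treat it as an LP. Let x1 = kg of barley bran, x2 = kg of sorghum.
min 0.12x1 + 0.19x2 with:
  1.1x1 + 0.3x2 ≥ 1.5   (calcium)
  5.1x1 + 2.2x2 ≥ 4.9   (lysine)
  9.7x1 + 14.1x2 ≥ 9.9   (metabolisable energy)
  x1, x2 ≥ 0.
The minimum-cost mix takes nothing from sorghum — only barley bran. The calcium requirement is met with equality.
That vertex is x1 = 1.364.
Hence cost = 0.12·1.364 = R0.16368.

R0.164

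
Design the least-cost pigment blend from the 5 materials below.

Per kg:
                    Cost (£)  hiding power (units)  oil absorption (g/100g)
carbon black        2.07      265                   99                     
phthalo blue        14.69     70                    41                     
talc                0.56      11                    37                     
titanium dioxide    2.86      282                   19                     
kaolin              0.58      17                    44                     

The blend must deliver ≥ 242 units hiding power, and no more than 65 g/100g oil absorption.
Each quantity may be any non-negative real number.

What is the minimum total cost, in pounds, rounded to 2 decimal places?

£2.08

This is a linear program. Let x1 = kg of carbon black, x2 = kg of phthalo blue, x3 = kg of talc, x4 = kg of titanium dioxide, x5 = kg of kaolin.
min 2.07x1 + 14.69x2 + 0.56x3 + 2.86x4 + 0.58x5 subject to:
  265x1 + 70x2 + 11x3 + 282x4 + 17x5 ≥ 242   (hiding power)
  99x1 + 41x2 + 37x3 + 19x4 + 44x5 ≤ 65   (oil absorption)
  x1, x2, x3, x4, x5 ≥ 0.
At the optimum only carbon black, titanium dioxide are positive (phthalo blue, talc, kaolin = 0). There the hiding power and oil absorption constraints are tight.
Optimal quantities: carbon black = 0.6001 kg, titanium dioxide = 0.2942 kg.
Cost = 2.07·0.6001 + 2.86·0.2942 = 2.0836.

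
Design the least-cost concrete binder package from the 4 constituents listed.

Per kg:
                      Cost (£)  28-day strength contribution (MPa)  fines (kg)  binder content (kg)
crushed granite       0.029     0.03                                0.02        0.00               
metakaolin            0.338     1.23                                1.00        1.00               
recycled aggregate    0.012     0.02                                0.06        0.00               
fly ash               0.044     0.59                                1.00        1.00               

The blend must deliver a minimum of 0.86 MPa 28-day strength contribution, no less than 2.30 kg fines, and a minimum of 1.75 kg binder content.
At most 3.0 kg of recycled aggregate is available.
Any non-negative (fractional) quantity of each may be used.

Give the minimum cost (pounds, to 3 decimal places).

This is a linear program. Let x1 = kg of crushed granite, x2 = kg of metakaolin, x3 = kg of recycled aggregate, x4 = kg of fly ash.
Minimise 0.029x1 + 0.338x2 + 0.012x3 + 0.044x4 with:
  0.03x1 + 1.23x2 + 0.02x3 + 0.59x4 ≥ 0.86   (28-day strength contribution)
  0.02x1 + 1x2 + 0.06x3 + 1x4 ≥ 2.3   (fines)
  1x2 + 1x4 ≥ 1.75   (binder content)
  x3 ≤ 3
  x1, x2, x3, x4 ≥ 0.
At the optimum only fly ash is positive (crushed granite, metakaolin, recycled aggregate = 0). There the fines constraint is tight.
That vertex is x4 = 2.3.
Hence cost = 0.044·2.3 = £0.10120.

£0.101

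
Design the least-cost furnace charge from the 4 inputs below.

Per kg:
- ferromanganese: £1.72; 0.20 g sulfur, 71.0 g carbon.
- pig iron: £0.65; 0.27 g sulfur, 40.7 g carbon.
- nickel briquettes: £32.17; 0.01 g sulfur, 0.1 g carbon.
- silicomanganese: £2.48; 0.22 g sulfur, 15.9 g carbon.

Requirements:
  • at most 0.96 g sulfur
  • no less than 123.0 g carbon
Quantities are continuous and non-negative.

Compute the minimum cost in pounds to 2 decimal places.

£1.96

Treat it as an LP. Let x1 = kg of ferromanganese, x2 = kg of pig iron, x3 = kg of nickel briquettes, x4 = kg of silicomanganese.
min 1.72x1 + 0.65x2 + 32.17x3 + 2.48x4 s.t.:
  0.2x1 + 0.27x2 + 0.01x3 + 0.22x4 ≤ 0.96   (sulfur)
  71x1 + 40.7x2 + 0.1x3 + 15.9x4 ≥ 123   (carbon)
  x1, x2, x3, x4 ≥ 0.
The cheapest feasible vertex uses only pig iron; ferromanganese, nickel briquettes, silicomanganese are not used. Binding constraint: carbon.
Optimal quantities: pig iron = 3.022 kg.
Hence cost = 0.65·3.022 = £1.9643.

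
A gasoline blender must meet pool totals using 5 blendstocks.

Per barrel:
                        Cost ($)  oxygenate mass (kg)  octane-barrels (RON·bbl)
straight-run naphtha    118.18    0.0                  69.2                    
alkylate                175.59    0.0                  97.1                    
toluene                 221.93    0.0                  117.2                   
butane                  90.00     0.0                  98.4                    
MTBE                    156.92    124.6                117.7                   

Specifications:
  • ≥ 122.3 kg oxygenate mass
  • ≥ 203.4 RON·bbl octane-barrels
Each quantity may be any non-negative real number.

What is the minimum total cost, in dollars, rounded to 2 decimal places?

$234.39

Let x1 = barrels of straight-run naphtha, x2 = barrels of alkylate, x3 = barrels of toluene, x4 = barrels of butane, x5 = barrels of MTBE.
Minimize 118.18x1 + 175.59x2 + 221.93x3 + 90x4 + 156.92x5 with:
  124.6x5 ≥ 122.3   (oxygenate mass)
  69.2x1 + 97.1x2 + 117.2x3 + 98.4x4 + 117.7x5 ≥ 203.4   (octane-barrels)
  x1, x2, x3, x4, x5 ≥ 0.
The minimum-cost mix takes nothing from straight-run naphtha, alkylate, toluene — only butane, MTBE. Binding constraints: oxygenate mass and octane-barrels.
So butane = 0.893 barrels, MTBE = 0.9815 barrels.
Total cost: 90·0.893 + 156.92·0.9815 = 234.3870.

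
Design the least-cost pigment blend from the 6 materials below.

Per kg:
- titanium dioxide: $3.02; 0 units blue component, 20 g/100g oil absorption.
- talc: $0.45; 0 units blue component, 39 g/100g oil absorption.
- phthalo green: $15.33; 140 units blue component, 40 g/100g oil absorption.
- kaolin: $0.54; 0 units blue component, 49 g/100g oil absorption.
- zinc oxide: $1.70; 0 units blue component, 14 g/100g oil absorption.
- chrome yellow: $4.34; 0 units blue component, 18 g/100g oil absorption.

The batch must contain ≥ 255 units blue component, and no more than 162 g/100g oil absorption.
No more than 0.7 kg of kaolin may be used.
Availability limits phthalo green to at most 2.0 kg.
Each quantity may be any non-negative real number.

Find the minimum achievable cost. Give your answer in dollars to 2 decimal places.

$27.92

Set it up as a linear program. Let x1 = kg of titanium dioxide, x2 = kg of talc, x3 = kg of phthalo green, x4 = kg of kaolin, x5 = kg of zinc oxide, x6 = kg of chrome yellow.
Minimize 3.02x1 + 0.45x2 + 15.33x3 + 0.54x4 + 1.7x5 + 4.34x6 with:
  140x3 ≥ 255   (blue component)
  20x1 + 39x2 + 40x3 + 49x4 + 14x5 + 18x6 ≤ 162   (oil absorption)
  x4 ≤ 0.7
  x3 ≤ 2
  x1, x2, x3, x4, x5, x6 ≥ 0.
The optimal basis is {phthalo green}; titanium dioxide, talc, kaolin, zinc oxide, chrome yellow drop out. Binding constraint: blue component.
That vertex is x3 = 1.821.
Objective = 15.33·1.821 = 27.9159.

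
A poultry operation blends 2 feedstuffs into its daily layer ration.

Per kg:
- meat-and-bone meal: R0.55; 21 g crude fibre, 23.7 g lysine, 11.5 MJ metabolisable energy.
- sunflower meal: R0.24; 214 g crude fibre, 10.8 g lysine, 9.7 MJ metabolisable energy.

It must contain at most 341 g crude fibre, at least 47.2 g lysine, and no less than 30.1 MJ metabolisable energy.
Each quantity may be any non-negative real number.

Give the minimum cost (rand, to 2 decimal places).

R1.11

This is a linear program. Let x1 = kg of meat-and-bone meal, x2 = kg of sunflower meal.
Minimize 0.55x1 + 0.24x2 subject to:
  21x1 + 214x2 ≤ 341   (crude fibre)
  23.7x1 + 10.8x2 ≥ 47.2   (lysine)
  11.5x1 + 9.7x2 ≥ 30.1   (metabolisable energy)
  x1, x2 ≥ 0.
Both inputs are positive at the optimum. The crude fibre and metabolisable energy requirements are met with equality.
So meat-and-bone meal = 1.388 kg, sunflower meal = 1.457 kg.
Hence cost = 0.55·1.388 + 0.24·1.457 = R1.1131.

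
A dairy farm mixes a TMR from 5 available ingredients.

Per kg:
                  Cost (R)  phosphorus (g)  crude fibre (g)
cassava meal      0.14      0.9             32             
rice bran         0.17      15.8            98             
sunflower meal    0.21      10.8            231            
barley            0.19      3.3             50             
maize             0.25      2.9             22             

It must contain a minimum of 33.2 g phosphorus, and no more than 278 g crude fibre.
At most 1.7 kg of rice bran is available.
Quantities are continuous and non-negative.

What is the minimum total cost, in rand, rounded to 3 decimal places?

R0.529

This is a linear program. Let x1 = kg of cassava meal, x2 = kg of rice bran, x3 = kg of sunflower meal, x4 = kg of barley, x5 = kg of maize.
min 0.14x1 + 0.17x2 + 0.21x3 + 0.19x4 + 0.25x5 s.t.:
  0.9x1 + 15.8x2 + 10.8x3 + 3.3x4 + 2.9x5 ≥ 33.2   (phosphorus)
  32x1 + 98x2 + 231x3 + 50x4 + 22x5 ≤ 278   (crude fibre)
  x2 ≤ 1.7
  x1, x2, x3, x4, x5 ≥ 0.
At the optimum only rice bran, sunflower meal, maize are positive (cassava meal, barley = 0). The phosphorus, crude fibre, the rice bran cap requirements are met with equality.
So rice bran = 1.7 kg, sunflower meal = 0.4247 kg, maize = 0.6047 kg.
Cost = 0.17·1.7 + 0.21·0.4247 + 0.25·0.6047 = 0.52936.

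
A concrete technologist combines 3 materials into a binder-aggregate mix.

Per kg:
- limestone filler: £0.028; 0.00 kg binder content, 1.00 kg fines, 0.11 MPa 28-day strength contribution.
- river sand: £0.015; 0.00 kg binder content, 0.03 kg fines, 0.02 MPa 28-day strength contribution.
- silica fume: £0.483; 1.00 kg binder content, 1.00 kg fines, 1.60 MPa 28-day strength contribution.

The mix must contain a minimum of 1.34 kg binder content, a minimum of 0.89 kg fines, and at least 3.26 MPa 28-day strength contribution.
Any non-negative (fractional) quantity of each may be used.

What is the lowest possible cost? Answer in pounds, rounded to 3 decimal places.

£0.931

This is a linear program. Let x1 = kg of limestone filler, x2 = kg of river sand, x3 = kg of silica fume.
Minimize 0.028x1 + 0.015x2 + 0.483x3 with:
  1x3 ≥ 1.34   (binder content)
  1x1 + 0.03x2 + 1x3 ≥ 0.89   (fines)
  0.11x1 + 0.02x2 + 1.6x3 ≥ 3.26   (28-day strength contribution)
  x1, x2, x3 ≥ 0.
The optimal basis is {limestone filler, silica fume}; river sand drops out. Binding constraints: binder content and 28-day strength contribution.
Solving gives x1 = 10.15, x3 = 1.34.
Total cost: 0.028·10.15 + 0.483·1.34 = 0.93142.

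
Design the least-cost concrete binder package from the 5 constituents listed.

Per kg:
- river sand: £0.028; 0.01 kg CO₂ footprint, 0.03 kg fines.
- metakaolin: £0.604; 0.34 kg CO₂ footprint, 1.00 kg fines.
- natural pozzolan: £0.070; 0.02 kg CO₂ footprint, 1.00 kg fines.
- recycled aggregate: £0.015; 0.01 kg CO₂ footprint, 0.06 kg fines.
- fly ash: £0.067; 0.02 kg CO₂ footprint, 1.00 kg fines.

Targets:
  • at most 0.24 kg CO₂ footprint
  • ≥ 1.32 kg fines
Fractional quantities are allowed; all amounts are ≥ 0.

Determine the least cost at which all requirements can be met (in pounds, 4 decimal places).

This is a linear program. Let x1 = kg of river sand, x2 = kg of metakaolin, x3 = kg of natural pozzolan, x4 = kg of recycled aggregate, x5 = kg of fly ash.
min 0.028x1 + 0.604x2 + 0.07x3 + 0.015x4 + 0.067x5 s.t.:
  0.01x1 + 0.34x2 + 0.02x3 + 0.01x4 + 0.02x5 ≤ 0.24   (CO₂ footprint)
  0.03x1 + 1x2 + 1x3 + 0.06x4 + 1x5 ≥ 1.32   (fines)
  x1, x2, x3, x4, x5 ≥ 0.
At the optimum only fly ash is positive (river sand, metakaolin, natural pozzolan, recycled aggregate = 0). The fines requirement is met with equality.
Optimal quantities: fly ash = 1.32 kg.
Objective = 0.067·1.32 = 0.088440.

£0.0884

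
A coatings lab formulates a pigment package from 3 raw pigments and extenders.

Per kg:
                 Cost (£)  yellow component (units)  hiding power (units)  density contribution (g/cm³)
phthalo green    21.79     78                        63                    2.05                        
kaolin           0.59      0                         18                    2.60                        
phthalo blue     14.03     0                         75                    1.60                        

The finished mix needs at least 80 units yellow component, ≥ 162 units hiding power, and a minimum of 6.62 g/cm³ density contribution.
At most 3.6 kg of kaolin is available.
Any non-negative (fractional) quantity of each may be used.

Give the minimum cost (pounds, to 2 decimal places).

£30.57

Let x1 = kg of phthalo green, x2 = kg of kaolin, x3 = kg of phthalo blue.
Minimize 21.79x1 + 0.59x2 + 14.03x3 with:
  78x1 ≥ 80   (yellow component)
  63x1 + 18x2 + 75x3 ≥ 162   (hiding power)
  2.05x1 + 2.6x2 + 1.6x3 ≥ 6.62   (density contribution)
  x2 ≤ 3.6
  x1, x2, x3 ≥ 0.
The optimal mix uses every input. The yellow component, hiding power, the kaolin cap requirements are met with equality.
So phthalo green = 1.0256 kg, kaolin = 3.6 kg, phthalo blue = 0.43446 kg.
Total cost: 21.79·1.0256 + 0.59·3.6 + 14.03·0.43446 = 30.5673.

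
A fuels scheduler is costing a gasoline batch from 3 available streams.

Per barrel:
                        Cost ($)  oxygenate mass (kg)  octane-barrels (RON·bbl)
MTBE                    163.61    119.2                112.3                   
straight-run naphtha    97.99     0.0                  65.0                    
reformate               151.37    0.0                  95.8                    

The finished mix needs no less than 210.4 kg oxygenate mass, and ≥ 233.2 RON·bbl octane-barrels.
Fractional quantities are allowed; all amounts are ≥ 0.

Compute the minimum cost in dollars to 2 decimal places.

$339.75

Set it up as a linear program. Let x1 = barrels of MTBE, x2 = barrels of straight-run naphtha, x3 = barrels of reformate.
min 163.61x1 + 97.99x2 + 151.37x3 s.t.:
  119.2x1 ≥ 210.4   (oxygenate mass)
  112.3x1 + 65x2 + 95.8x3 ≥ 233.2   (octane-barrels)
  x1, x2, x3 ≥ 0.
At the optimum only MTBE is positive (straight-run naphtha, reformate = 0). Binding constraint: octane-barrels.
So MTBE = 2.0766 barrels.
Total cost: 163.61·2.0766 = 339.7525.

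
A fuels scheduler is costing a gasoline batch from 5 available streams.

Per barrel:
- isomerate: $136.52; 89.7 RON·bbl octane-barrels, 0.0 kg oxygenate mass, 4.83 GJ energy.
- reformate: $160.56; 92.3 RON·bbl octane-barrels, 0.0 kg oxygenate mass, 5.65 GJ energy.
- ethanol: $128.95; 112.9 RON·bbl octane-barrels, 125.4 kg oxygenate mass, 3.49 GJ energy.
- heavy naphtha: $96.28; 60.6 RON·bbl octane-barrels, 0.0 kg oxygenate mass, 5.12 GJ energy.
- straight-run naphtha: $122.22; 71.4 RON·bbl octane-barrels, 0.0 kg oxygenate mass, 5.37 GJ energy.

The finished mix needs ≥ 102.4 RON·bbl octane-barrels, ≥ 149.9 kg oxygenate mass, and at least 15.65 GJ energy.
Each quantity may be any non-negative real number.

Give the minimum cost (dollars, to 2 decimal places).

This is a linear program. Let x1 = barrels of isomerate, x2 = barrels of reformate, x3 = barrels of ethanol, x4 = barrels of heavy naphtha, x5 = barrels of straight-run naphtha.
Minimise 136.52x1 + 160.56x2 + 128.95x3 + 96.28x4 + 122.22x5 subject to:
  89.7x1 + 92.3x2 + 112.9x3 + 60.6x4 + 71.4x5 ≥ 102.4   (octane-barrels)
  125.4x3 ≥ 149.9   (oxygenate mass)
  4.83x1 + 5.65x2 + 3.49x3 + 5.12x4 + 5.37x5 ≥ 15.65   (energy)
  x1, x2, x3, x4, x5 ≥ 0.
At the optimum only ethanol, heavy naphtha are positive (isomerate, reformate, straight-run naphtha = 0). Binding constraints: oxygenate mass and energy.
Solving gives x3 = 1.1954, x4 = 2.2418.
Total cost: 128.95·1.1954 + 96.28·2.2418 = 369.9873.

$369.99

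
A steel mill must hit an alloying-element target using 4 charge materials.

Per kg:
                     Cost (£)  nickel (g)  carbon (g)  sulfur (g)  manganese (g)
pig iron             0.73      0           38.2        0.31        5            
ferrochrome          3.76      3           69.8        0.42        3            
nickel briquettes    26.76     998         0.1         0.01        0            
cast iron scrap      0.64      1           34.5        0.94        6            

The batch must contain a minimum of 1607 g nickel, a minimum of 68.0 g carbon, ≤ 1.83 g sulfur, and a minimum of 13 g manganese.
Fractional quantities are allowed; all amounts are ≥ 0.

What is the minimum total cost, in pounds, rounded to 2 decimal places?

Treat it as an LP. Let x1 = kg of pig iron, x2 = kg of ferrochrome, x3 = kg of nickel briquettes, x4 = kg of cast iron scrap.
min 0.73x1 + 3.76x2 + 26.76x3 + 0.64x4 with:
  3x2 + 998x3 + 1x4 ≥ 1607   (nickel)
  38.2x1 + 69.8x2 + 0.1x3 + 34.5x4 ≥ 68   (carbon)
  0.31x1 + 0.42x2 + 0.01x3 + 0.94x4 ≤ 1.83   (sulfur)
  5x1 + 3x2 + 6x4 ≥ 13   (manganese)
  x1, x2, x3, x4 ≥ 0.
The optimal basis is {pig iron, nickel briquettes, cast iron scrap}; ferrochrome drops out. The nickel, sulfur, manganese requirements are met with equality.
Optimal quantities: pig iron = 0.4706 kg, nickel briquettes = 1.6084 kg, cast iron scrap = 1.7745 kg.
Total cost: 0.73·0.4706 + 26.76·1.6084 + 0.64·1.7745 = 44.5200.

£44.52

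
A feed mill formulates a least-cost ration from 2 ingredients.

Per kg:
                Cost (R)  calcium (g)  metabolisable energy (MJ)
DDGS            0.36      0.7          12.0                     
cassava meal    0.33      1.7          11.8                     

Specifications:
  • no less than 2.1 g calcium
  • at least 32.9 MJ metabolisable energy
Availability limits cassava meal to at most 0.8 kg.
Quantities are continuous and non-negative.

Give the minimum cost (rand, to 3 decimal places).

R0.968

Set it up as a linear program. Let x1 = kg of DDGS, x2 = kg of cassava meal.
min 0.36x1 + 0.33x2 s.t.:
  0.7x1 + 1.7x2 ≥ 2.1   (calcium)
  12x1 + 11.8x2 ≥ 32.9   (metabolisable energy)
  x2 ≤ 0.8
  x1, x2 ≥ 0.
Both inputs are positive at the optimum. Binding constraints: metabolisable energy and the cassava meal cap.
So DDGS = 1.955 kg, cassava meal = 0.8 kg.
Objective = 0.36·1.955 + 0.33·0.8 = 0.96780.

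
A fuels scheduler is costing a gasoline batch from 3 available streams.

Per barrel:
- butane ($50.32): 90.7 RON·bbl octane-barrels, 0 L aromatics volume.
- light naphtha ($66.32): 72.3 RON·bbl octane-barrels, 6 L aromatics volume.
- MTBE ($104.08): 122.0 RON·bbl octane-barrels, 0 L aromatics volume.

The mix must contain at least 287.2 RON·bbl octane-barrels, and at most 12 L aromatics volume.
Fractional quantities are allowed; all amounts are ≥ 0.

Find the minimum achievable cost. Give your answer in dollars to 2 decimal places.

Let x1 = barrels of butane, x2 = barrels of light naphtha, x3 = barrels of MTBE.
Minimise 50.32x1 + 66.32x2 + 104.08x3 subject to:
  90.7x1 + 72.3x2 + 122x3 ≥ 287.2   (octane-barrels)
  6x2 ≤ 12   (aromatics volume)
  x1, x2, x3 ≥ 0.
The cheapest feasible vertex uses only butane; light naphtha, MTBE are not used. The octane-barrels requirement is met with equality.
Optimal quantities: butane = 3.1665 barrels.
Cost = 50.32·3.1665 = 159.3383.

$159.34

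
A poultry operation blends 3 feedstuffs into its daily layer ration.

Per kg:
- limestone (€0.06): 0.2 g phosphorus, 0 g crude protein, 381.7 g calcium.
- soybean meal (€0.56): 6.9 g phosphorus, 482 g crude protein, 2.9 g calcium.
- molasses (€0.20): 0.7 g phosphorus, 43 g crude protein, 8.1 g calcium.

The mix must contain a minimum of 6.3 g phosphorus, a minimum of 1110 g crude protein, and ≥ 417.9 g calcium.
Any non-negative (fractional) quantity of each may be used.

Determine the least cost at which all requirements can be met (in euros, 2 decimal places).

€1.35

Set it up as a linear program. Let x1 = kg of limestone, x2 = kg of soybean meal, x3 = kg of molasses.
min 0.06x1 + 0.56x2 + 0.2x3 s.t.:
  0.2x1 + 6.9x2 + 0.7x3 ≥ 6.3   (phosphorus)
  482x2 + 43x3 ≥ 1110   (crude protein)
  381.7x1 + 2.9x2 + 8.1x3 ≥ 417.9   (calcium)
  x1, x2, x3 ≥ 0.
The minimum-cost mix takes nothing from molasses — only limestone, soybean meal. Binding constraints: crude protein and calcium.
Optimal quantities: limestone = 1.077 kg, soybean meal = 2.303 kg.
Hence cost = 0.06·1.077 + 0.56·2.303 = €1.3543.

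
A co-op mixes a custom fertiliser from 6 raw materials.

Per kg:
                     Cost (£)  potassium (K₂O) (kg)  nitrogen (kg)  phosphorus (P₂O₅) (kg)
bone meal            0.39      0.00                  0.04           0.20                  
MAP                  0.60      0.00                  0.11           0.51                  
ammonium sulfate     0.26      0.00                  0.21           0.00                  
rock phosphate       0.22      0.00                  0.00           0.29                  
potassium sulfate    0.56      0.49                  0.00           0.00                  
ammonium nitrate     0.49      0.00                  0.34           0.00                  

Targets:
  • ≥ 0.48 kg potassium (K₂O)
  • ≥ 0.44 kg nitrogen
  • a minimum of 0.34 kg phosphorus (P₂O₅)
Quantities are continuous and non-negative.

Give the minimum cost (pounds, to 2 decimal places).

Let x1 = kg of bone meal, x2 = kg of MAP, x3 = kg of ammonium sulfate, x4 = kg of rock phosphate, x5 = kg of potassium sulfate, x6 = kg of ammonium nitrate.
min 0.39x1 + 0.6x2 + 0.26x3 + 0.22x4 + 0.56x5 + 0.49x6 subject to:
  0.49x5 ≥ 0.48   (potassium (K₂O))
  0.04x1 + 0.11x2 + 0.21x3 + 0.34x6 ≥ 0.44   (nitrogen)
  0.2x1 + 0.51x2 + 0.29x4 ≥ 0.34   (phosphorus (P₂O₅))
  x1, x2, x3, x4, x5, x6 ≥ 0.
The cheapest feasible vertex uses only ammonium sulfate, rock phosphate, potassium sulfate; bone meal, MAP, ammonium nitrate are not used. Binding constraints: potassium (K₂O), nitrogen, phosphorus (P₂O₅).
That vertex is x3 = 2.095, x4 = 1.172, x5 = 0.9796.
Total cost: 0.26·2.095 + 0.22·1.172 + 0.56·0.9796 = 1.3511.

£1.35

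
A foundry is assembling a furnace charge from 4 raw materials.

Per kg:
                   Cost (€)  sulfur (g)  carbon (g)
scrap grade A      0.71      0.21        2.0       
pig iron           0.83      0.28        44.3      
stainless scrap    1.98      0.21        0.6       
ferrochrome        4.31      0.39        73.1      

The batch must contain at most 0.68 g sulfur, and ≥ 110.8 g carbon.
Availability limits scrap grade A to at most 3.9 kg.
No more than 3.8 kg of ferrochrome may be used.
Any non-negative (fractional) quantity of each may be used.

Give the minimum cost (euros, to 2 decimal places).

€2.91

Treat it as an LP. Let x1 = kg of scrap grade A, x2 = kg of pig iron, x3 = kg of stainless scrap, x4 = kg of ferrochrome.
Minimize 0.71x1 + 0.83x2 + 1.98x3 + 4.31x4 subject to:
  0.21x1 + 0.28x2 + 0.21x3 + 0.39x4 ≤ 0.68   (sulfur)
  2x1 + 44.3x2 + 0.6x3 + 73.1x4 ≥ 110.8   (carbon)
  x1 ≤ 3.9
  x4 ≤ 3.8
  x1, x2, x3, x4 ≥ 0.
The optimal basis is {pig iron, ferrochrome}; scrap grade A, stainless scrap drop out. The sulfur and carbon requirements are met with equality.
So pig iron = 2.036 kg, ferrochrome = 0.282 kg.
Total cost: 0.83·2.036 + 4.31·0.282 = 2.9053.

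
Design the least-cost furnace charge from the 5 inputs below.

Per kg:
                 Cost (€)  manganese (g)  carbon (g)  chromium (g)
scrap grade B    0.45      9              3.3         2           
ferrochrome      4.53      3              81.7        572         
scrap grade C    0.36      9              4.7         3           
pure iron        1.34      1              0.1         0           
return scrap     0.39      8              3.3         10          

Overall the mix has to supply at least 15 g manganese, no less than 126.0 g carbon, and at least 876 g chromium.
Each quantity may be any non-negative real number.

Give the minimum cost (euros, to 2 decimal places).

Let x1 = kg of scrap grade B, x2 = kg of ferrochrome, x3 = kg of scrap grade C, x4 = kg of pure iron, x5 = kg of return scrap.
min 0.45x1 + 4.53x2 + 0.36x3 + 1.34x4 + 0.39x5 subject to:
  9x1 + 3x2 + 9x3 + 1x4 + 8x5 ≥ 15   (manganese)
  3.3x1 + 81.7x2 + 4.7x3 + 0.1x4 + 3.3x5 ≥ 126   (carbon)
  2x1 + 572x2 + 3x3 + 10x5 ≥ 876   (chromium)
  x1, x2, x3, x4, x5 ≥ 0.
The cheapest feasible vertex uses only ferrochrome, scrap grade C; scrap grade B, pure iron, return scrap are not used. There the manganese and chromium constraints are tight.
Solving gives x2 = 1.525, x3 = 1.158.
Hence cost = 4.53·1.525 + 0.36·1.158 = €7.3251.

€7.33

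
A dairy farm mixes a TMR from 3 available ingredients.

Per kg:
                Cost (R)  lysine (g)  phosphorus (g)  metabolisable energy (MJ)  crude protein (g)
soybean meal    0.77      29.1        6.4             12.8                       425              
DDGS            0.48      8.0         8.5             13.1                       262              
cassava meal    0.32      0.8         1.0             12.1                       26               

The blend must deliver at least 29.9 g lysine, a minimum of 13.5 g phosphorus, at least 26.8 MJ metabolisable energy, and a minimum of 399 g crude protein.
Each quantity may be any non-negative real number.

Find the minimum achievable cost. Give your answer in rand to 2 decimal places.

Let x1 = kg of soybean meal, x2 = kg of DDGS, x3 = kg of cassava meal.
min 0.77x1 + 0.48x2 + 0.32x3 subject to:
  29.1x1 + 8x2 + 0.8x3 ≥ 29.9   (lysine)
  6.4x1 + 8.5x2 + 1x3 ≥ 13.5   (phosphorus)
  12.8x1 + 13.1x2 + 12.1x3 ≥ 26.8   (metabolisable energy)
  425x1 + 262x2 + 26x3 ≥ 399   (crude protein)
  x1, x2, x3 ≥ 0.
The optimal mix uses every input. There the lysine, phosphorus, metabolisable energy constraints are tight.
Optimal quantities: soybean meal = 0.7473 kg, DDGS = 0.9832 kg, cassava meal = 0.3599 kg.
Cost = 0.77·0.7473 + 0.48·0.9832 + 0.32·0.3599 = 1.1625.

R1.16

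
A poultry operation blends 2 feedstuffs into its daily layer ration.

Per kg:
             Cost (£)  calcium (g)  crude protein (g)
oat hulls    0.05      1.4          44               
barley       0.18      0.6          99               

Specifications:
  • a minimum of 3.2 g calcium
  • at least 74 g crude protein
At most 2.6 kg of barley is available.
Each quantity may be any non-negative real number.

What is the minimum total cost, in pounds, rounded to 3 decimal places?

Let x1 = kg of oat hulls, x2 = kg of barley.
Minimise 0.05x1 + 0.18x2 subject to:
  1.4x1 + 0.6x2 ≥ 3.2   (calcium)
  44x1 + 99x2 ≥ 74   (crude protein)
  x2 ≤ 2.6
  x1, x2 ≥ 0.
The optimal basis is {oat hulls}; barley drops out. There the calcium constraint is tight.
Optimal quantities: oat hulls = 2.286 kg.
Total cost: 0.05·2.286 = 0.11430.

£0.114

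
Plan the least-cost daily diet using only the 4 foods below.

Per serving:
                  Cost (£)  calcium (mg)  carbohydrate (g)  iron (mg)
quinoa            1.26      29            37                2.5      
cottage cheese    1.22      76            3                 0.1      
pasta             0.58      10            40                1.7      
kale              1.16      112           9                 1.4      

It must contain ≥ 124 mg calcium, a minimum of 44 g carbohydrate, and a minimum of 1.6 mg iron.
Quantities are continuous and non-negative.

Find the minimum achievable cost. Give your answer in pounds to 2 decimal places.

This is a linear program. Let x1 = servings of quinoa, x2 = servings of cottage cheese, x3 = servings of pasta, x4 = servings of kale.
min 1.26x1 + 1.22x2 + 0.58x3 + 1.16x4 with:
  29x1 + 76x2 + 10x3 + 112x4 ≥ 124   (calcium)
  37x1 + 3x2 + 40x3 + 9x4 ≥ 44   (carbohydrate)
  2.5x1 + 0.1x2 + 1.7x3 + 1.4x4 ≥ 1.6   (iron)
  x1, x2, x3, x4 ≥ 0.
The cheapest feasible vertex uses only pasta, kale; quinoa, cottage cheese are not used. There the calcium and carbohydrate constraints are tight.
Solving gives x3 = 0.8683, x4 = 1.03.
Hence cost = 0.58·0.8683 + 1.16·1.03 = £1.6984.

£1.70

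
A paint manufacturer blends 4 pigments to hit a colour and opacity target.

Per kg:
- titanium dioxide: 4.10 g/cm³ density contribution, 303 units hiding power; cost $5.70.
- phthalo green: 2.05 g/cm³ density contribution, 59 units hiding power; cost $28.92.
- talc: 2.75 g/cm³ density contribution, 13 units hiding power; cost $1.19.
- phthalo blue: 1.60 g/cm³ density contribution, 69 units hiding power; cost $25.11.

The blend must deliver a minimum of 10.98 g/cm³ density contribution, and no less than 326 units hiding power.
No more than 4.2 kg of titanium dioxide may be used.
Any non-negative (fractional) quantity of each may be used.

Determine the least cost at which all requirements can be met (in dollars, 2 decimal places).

This is a linear program. Let x1 = kg of titanium dioxide, x2 = kg of phthalo green, x3 = kg of talc, x4 = kg of phthalo blue.
Minimize 5.7x1 + 28.92x2 + 1.19x3 + 25.11x4 s.t.:
  4.1x1 + 2.05x2 + 2.75x3 + 1.6x4 ≥ 10.98   (density contribution)
  303x1 + 59x2 + 13x3 + 69x4 ≥ 326   (hiding power)
  x1 ≤ 4.2
  x1, x2, x3, x4 ≥ 0.
The minimum-cost mix takes nothing from phthalo green, phthalo blue — only titanium dioxide, talc. Binding constraints: density contribution and hiding power.
So titanium dioxide = 0.9664 kg, talc = 2.552 kg.
Objective = 5.7·0.9664 + 1.19·2.552 = 8.5454.

$8.55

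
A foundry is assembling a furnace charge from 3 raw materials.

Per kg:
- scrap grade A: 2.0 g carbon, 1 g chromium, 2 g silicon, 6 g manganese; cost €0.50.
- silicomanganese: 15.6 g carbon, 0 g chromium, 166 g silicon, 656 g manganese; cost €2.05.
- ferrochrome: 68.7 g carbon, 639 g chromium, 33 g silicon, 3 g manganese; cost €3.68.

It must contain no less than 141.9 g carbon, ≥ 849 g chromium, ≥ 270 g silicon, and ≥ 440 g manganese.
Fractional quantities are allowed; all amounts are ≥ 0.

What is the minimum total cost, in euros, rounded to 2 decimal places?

Treat it as an LP. Let x1 = kg of scrap grade A, x2 = kg of silicomanganese, x3 = kg of ferrochrome.
min 0.5x1 + 2.05x2 + 3.68x3 s.t.:
  2x1 + 15.6x2 + 68.7x3 ≥ 141.9   (carbon)
  1x1 + 639x3 ≥ 849   (chromium)
  2x1 + 166x2 + 33x3 ≥ 270   (silicon)
  6x1 + 656x2 + 3x3 ≥ 440   (manganese)
  x1, x2, x3 ≥ 0.
The cheapest feasible vertex uses only silicomanganese, ferrochrome; scrap grade A is not used. The carbon and silicon requirements are met with equality.
Optimal quantities: silicomanganese = 1.273 kg, ferrochrome = 1.776 kg.
Objective = 2.05·1.273 + 3.68·1.776 = 9.1453.

€9.15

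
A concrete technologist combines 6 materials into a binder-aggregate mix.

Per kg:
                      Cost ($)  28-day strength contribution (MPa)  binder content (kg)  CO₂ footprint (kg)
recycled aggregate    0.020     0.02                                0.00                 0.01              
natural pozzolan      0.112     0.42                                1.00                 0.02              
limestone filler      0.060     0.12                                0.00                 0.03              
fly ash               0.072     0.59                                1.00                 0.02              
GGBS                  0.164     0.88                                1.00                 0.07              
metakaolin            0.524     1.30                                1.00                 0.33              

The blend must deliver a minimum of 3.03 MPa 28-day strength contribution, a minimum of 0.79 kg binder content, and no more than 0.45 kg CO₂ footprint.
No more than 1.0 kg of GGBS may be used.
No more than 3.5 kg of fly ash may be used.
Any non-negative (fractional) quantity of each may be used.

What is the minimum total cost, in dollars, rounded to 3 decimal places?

Let x1 = kg of recycled aggregate, x2 = kg of natural pozzolan, x3 = kg of limestone filler, x4 = kg of fly ash, x5 = kg of GGBS, x6 = kg of metakaolin.
min 0.02x1 + 0.112x2 + 0.06x3 + 0.072x4 + 0.164x5 + 0.524x6 subject to:
  0.02x1 + 0.42x2 + 0.12x3 + 0.59x4 + 0.88x5 + 1.3x6 ≥ 3.03   (28-day strength contribution)
  1x2 + 1x4 + 1x5 + 1x6 ≥ 0.79   (binder content)
  0.01x1 + 0.02x2 + 0.03x3 + 0.02x4 + 0.07x5 + 0.33x6 ≤ 0.45   (CO₂ footprint)
  x5 ≤ 1
  x4 ≤ 3.5
  x1, x2, x3, x4, x5, x6 ≥ 0.
The minimum-cost mix takes nothing from recycled aggregate, limestone filler, metakaolin — only natural pozzolan, fly ash, GGBS. The 28-day strength contribution, the GGBS cap, the fly ash cap requirements are met with equality.
So natural pozzolan = 0.2024 kg, fly ash = 3.5 kg, GGBS = 1 kg.
Hence cost = 0.112·0.2024 + 0.072·3.5 + 0.164·1 = $0.43867.

$0.439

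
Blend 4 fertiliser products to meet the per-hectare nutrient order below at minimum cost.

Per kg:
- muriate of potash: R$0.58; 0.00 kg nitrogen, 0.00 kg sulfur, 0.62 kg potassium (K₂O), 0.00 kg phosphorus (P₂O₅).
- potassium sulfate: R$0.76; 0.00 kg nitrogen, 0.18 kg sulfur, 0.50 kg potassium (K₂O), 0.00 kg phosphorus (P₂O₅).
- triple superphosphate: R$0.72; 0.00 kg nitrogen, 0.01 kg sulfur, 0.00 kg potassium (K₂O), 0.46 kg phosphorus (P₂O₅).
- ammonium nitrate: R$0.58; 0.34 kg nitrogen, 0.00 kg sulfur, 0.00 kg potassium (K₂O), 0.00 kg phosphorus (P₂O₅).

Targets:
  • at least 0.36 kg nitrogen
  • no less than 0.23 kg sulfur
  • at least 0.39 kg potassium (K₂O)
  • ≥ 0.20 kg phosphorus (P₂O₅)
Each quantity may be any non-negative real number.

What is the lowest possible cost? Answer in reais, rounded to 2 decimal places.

R$1.88

Treat it as an LP. Let x1 = kg of muriate of potash, x2 = kg of potassium sulfate, x3 = kg of triple superphosphate, x4 = kg of ammonium nitrate.
min 0.58x1 + 0.76x2 + 0.72x3 + 0.58x4 with:
  0.34x4 ≥ 0.36   (nitrogen)
  0.18x2 + 0.01x3 ≥ 0.23   (sulfur)
  0.62x1 + 0.5x2 ≥ 0.39   (potassium (K₂O))
  0.46x3 ≥ 0.2   (phosphorus (P₂O₅))
  x1, x2, x3, x4 ≥ 0.
The minimum-cost mix takes nothing from muriate of potash — only potassium sulfate, triple superphosphate, ammonium nitrate. Binding constraints: nitrogen, sulfur, phosphorus (P₂O₅).
So potassium sulfate = 1.254 kg, triple superphosphate = 0.4348 kg, ammonium nitrate = 1.059 kg.
Hence cost = 0.76·1.254 + 0.72·0.4348 + 0.58·1.059 = R$1.8803.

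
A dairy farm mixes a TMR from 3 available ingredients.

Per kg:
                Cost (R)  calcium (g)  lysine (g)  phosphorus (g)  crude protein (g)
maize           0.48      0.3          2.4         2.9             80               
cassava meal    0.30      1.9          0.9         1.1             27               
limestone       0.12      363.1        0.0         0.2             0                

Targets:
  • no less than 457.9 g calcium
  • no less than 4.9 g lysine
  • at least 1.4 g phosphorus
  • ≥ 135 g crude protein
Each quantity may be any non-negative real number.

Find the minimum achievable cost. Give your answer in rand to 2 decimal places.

Let x1 = kg of maize, x2 = kg of cassava meal, x3 = kg of limestone.
Minimise 0.48x1 + 0.3x2 + 0.12x3 with:
  0.3x1 + 1.9x2 + 363.1x3 ≥ 457.9   (calcium)
  2.4x1 + 0.9x2 ≥ 4.9   (lysine)
  2.9x1 + 1.1x2 + 0.2x3 ≥ 1.4   (phosphorus)
  80x1 + 27x2 ≥ 135   (crude protein)
  x1, x2, x3 ≥ 0.
The cheapest feasible vertex uses only maize, limestone; cassava meal is not used. Binding constraints: calcium and lysine.
So maize = 2.042 kg, limestone = 1.259 kg.
Hence cost = 0.48·2.042 + 0.12·1.259 = R1.1312.

R1.13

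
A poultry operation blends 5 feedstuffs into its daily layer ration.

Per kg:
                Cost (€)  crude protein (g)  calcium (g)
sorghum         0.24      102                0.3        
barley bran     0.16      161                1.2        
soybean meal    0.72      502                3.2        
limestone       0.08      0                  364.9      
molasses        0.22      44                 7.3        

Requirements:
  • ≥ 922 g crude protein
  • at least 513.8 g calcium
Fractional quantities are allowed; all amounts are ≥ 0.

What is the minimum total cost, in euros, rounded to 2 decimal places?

€1.03

Let x1 = kg of sorghum, x2 = kg of barley bran, x3 = kg of soybean meal, x4 = kg of limestone, x5 = kg of molasses.
Minimise 0.24x1 + 0.16x2 + 0.72x3 + 0.08x4 + 0.22x5 subject to:
  102x1 + 161x2 + 502x3 + 44x5 ≥ 922   (crude protein)
  0.3x1 + 1.2x2 + 3.2x3 + 364.9x4 + 7.3x5 ≥ 513.8   (calcium)
  x1, x2, x3, x4, x5 ≥ 0.
The cheapest feasible vertex uses only barley bran, limestone; sorghum, soybean meal, molasses are not used. Binding constraints: crude protein and calcium.
Optimal quantities: barley bran = 5.727 kg, limestone = 1.389 kg.
Objective = 0.16·5.727 + 0.08·1.389 = 1.0274.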